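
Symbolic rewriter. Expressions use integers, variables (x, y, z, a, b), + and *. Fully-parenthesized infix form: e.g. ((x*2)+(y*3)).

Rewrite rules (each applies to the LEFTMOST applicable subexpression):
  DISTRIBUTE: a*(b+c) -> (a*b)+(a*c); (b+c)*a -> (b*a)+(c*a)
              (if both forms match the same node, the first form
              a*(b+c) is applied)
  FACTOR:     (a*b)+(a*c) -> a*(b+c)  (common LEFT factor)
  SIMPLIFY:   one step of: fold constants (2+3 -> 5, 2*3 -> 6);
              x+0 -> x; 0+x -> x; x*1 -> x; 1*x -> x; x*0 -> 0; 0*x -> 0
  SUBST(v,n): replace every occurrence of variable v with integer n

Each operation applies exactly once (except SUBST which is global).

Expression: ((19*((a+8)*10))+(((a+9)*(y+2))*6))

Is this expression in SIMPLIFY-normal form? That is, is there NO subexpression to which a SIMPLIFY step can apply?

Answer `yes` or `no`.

Answer: yes

Derivation:
Expression: ((19*((a+8)*10))+(((a+9)*(y+2))*6))
Scanning for simplifiable subexpressions (pre-order)...
  at root: ((19*((a+8)*10))+(((a+9)*(y+2))*6)) (not simplifiable)
  at L: (19*((a+8)*10)) (not simplifiable)
  at LR: ((a+8)*10) (not simplifiable)
  at LRL: (a+8) (not simplifiable)
  at R: (((a+9)*(y+2))*6) (not simplifiable)
  at RL: ((a+9)*(y+2)) (not simplifiable)
  at RLL: (a+9) (not simplifiable)
  at RLR: (y+2) (not simplifiable)
Result: no simplifiable subexpression found -> normal form.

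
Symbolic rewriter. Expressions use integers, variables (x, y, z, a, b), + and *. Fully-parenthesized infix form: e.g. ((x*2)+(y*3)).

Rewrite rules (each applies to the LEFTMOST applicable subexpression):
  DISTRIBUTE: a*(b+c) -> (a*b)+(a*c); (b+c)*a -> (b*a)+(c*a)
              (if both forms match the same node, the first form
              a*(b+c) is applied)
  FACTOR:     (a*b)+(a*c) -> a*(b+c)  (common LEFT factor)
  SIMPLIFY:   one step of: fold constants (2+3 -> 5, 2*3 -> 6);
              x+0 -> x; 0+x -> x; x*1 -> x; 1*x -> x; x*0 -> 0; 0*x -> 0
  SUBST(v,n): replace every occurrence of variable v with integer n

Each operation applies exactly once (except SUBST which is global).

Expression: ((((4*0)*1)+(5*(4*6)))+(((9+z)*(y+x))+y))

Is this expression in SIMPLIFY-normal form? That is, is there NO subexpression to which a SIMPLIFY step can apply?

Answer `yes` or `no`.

Expression: ((((4*0)*1)+(5*(4*6)))+(((9+z)*(y+x))+y))
Scanning for simplifiable subexpressions (pre-order)...
  at root: ((((4*0)*1)+(5*(4*6)))+(((9+z)*(y+x))+y)) (not simplifiable)
  at L: (((4*0)*1)+(5*(4*6))) (not simplifiable)
  at LL: ((4*0)*1) (SIMPLIFIABLE)
  at LLL: (4*0) (SIMPLIFIABLE)
  at LR: (5*(4*6)) (not simplifiable)
  at LRR: (4*6) (SIMPLIFIABLE)
  at R: (((9+z)*(y+x))+y) (not simplifiable)
  at RL: ((9+z)*(y+x)) (not simplifiable)
  at RLL: (9+z) (not simplifiable)
  at RLR: (y+x) (not simplifiable)
Found simplifiable subexpr at path LL: ((4*0)*1)
One SIMPLIFY step would give: (((4*0)+(5*(4*6)))+(((9+z)*(y+x))+y))
-> NOT in normal form.

Answer: no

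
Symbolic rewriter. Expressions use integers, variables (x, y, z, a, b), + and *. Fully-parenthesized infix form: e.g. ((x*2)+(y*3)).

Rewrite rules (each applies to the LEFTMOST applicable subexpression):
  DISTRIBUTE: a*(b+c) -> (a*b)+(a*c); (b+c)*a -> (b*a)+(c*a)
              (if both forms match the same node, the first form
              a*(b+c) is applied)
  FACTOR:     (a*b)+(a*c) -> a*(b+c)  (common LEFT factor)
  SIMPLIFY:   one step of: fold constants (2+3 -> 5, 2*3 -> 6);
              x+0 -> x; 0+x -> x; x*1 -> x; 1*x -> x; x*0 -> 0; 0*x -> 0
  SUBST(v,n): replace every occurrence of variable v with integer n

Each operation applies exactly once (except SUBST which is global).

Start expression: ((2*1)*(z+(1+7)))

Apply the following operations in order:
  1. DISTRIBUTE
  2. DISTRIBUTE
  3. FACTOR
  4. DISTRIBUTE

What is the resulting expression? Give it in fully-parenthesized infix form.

Start: ((2*1)*(z+(1+7)))
Apply DISTRIBUTE at root (target: ((2*1)*(z+(1+7)))): ((2*1)*(z+(1+7))) -> (((2*1)*z)+((2*1)*(1+7)))
Apply DISTRIBUTE at R (target: ((2*1)*(1+7))): (((2*1)*z)+((2*1)*(1+7))) -> (((2*1)*z)+(((2*1)*1)+((2*1)*7)))
Apply FACTOR at R (target: (((2*1)*1)+((2*1)*7))): (((2*1)*z)+(((2*1)*1)+((2*1)*7))) -> (((2*1)*z)+((2*1)*(1+7)))
Apply DISTRIBUTE at R (target: ((2*1)*(1+7))): (((2*1)*z)+((2*1)*(1+7))) -> (((2*1)*z)+(((2*1)*1)+((2*1)*7)))

Answer: (((2*1)*z)+(((2*1)*1)+((2*1)*7)))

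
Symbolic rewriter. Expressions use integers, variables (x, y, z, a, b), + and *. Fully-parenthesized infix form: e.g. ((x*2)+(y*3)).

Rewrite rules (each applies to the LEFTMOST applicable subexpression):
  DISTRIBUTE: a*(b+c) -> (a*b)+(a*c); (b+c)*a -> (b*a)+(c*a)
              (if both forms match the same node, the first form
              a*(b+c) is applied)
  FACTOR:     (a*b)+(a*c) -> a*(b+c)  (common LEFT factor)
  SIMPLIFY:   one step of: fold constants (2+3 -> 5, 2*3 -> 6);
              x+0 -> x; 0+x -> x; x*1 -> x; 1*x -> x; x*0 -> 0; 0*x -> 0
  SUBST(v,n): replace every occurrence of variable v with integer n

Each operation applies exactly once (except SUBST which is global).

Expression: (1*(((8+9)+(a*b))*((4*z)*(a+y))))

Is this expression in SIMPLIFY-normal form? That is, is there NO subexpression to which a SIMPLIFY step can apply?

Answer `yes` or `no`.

Answer: no

Derivation:
Expression: (1*(((8+9)+(a*b))*((4*z)*(a+y))))
Scanning for simplifiable subexpressions (pre-order)...
  at root: (1*(((8+9)+(a*b))*((4*z)*(a+y)))) (SIMPLIFIABLE)
  at R: (((8+9)+(a*b))*((4*z)*(a+y))) (not simplifiable)
  at RL: ((8+9)+(a*b)) (not simplifiable)
  at RLL: (8+9) (SIMPLIFIABLE)
  at RLR: (a*b) (not simplifiable)
  at RR: ((4*z)*(a+y)) (not simplifiable)
  at RRL: (4*z) (not simplifiable)
  at RRR: (a+y) (not simplifiable)
Found simplifiable subexpr at path root: (1*(((8+9)+(a*b))*((4*z)*(a+y))))
One SIMPLIFY step would give: (((8+9)+(a*b))*((4*z)*(a+y)))
-> NOT in normal form.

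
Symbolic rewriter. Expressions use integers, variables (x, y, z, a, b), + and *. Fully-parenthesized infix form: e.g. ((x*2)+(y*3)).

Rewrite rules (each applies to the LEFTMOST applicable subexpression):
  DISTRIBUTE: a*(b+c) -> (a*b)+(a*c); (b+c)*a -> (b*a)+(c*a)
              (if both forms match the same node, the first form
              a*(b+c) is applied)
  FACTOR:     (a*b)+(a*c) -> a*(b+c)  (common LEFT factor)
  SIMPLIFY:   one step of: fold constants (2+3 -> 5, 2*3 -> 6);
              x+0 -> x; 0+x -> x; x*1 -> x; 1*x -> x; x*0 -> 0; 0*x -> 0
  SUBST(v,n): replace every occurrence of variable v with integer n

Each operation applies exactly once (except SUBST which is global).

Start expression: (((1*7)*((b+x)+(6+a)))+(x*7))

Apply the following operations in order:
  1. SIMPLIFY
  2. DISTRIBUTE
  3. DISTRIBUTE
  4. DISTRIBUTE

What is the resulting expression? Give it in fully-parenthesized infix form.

Start: (((1*7)*((b+x)+(6+a)))+(x*7))
Apply SIMPLIFY at LL (target: (1*7)): (((1*7)*((b+x)+(6+a)))+(x*7)) -> ((7*((b+x)+(6+a)))+(x*7))
Apply DISTRIBUTE at L (target: (7*((b+x)+(6+a)))): ((7*((b+x)+(6+a)))+(x*7)) -> (((7*(b+x))+(7*(6+a)))+(x*7))
Apply DISTRIBUTE at LL (target: (7*(b+x))): (((7*(b+x))+(7*(6+a)))+(x*7)) -> ((((7*b)+(7*x))+(7*(6+a)))+(x*7))
Apply DISTRIBUTE at LR (target: (7*(6+a))): ((((7*b)+(7*x))+(7*(6+a)))+(x*7)) -> ((((7*b)+(7*x))+((7*6)+(7*a)))+(x*7))

Answer: ((((7*b)+(7*x))+((7*6)+(7*a)))+(x*7))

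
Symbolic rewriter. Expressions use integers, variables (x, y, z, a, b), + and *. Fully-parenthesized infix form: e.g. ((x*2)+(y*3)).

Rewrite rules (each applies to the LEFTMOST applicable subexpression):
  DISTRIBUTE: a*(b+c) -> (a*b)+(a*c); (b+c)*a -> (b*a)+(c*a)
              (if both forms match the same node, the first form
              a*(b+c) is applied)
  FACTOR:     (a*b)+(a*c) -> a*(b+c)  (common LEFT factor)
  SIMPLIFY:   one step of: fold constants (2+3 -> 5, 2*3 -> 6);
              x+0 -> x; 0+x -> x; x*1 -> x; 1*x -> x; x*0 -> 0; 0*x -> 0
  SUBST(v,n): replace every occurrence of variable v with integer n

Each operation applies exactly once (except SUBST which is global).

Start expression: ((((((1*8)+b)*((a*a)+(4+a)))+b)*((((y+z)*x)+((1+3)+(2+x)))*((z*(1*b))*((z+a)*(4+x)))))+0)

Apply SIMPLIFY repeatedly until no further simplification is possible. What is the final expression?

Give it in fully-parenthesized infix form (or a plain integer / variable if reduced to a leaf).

Start: ((((((1*8)+b)*((a*a)+(4+a)))+b)*((((y+z)*x)+((1+3)+(2+x)))*((z*(1*b))*((z+a)*(4+x)))))+0)
Step 1: at root: ((((((1*8)+b)*((a*a)+(4+a)))+b)*((((y+z)*x)+((1+3)+(2+x)))*((z*(1*b))*((z+a)*(4+x)))))+0) -> (((((1*8)+b)*((a*a)+(4+a)))+b)*((((y+z)*x)+((1+3)+(2+x)))*((z*(1*b))*((z+a)*(4+x))))); overall: ((((((1*8)+b)*((a*a)+(4+a)))+b)*((((y+z)*x)+((1+3)+(2+x)))*((z*(1*b))*((z+a)*(4+x)))))+0) -> (((((1*8)+b)*((a*a)+(4+a)))+b)*((((y+z)*x)+((1+3)+(2+x)))*((z*(1*b))*((z+a)*(4+x)))))
Step 2: at LLLL: (1*8) -> 8; overall: (((((1*8)+b)*((a*a)+(4+a)))+b)*((((y+z)*x)+((1+3)+(2+x)))*((z*(1*b))*((z+a)*(4+x))))) -> ((((8+b)*((a*a)+(4+a)))+b)*((((y+z)*x)+((1+3)+(2+x)))*((z*(1*b))*((z+a)*(4+x)))))
Step 3: at RLRL: (1+3) -> 4; overall: ((((8+b)*((a*a)+(4+a)))+b)*((((y+z)*x)+((1+3)+(2+x)))*((z*(1*b))*((z+a)*(4+x))))) -> ((((8+b)*((a*a)+(4+a)))+b)*((((y+z)*x)+(4+(2+x)))*((z*(1*b))*((z+a)*(4+x)))))
Step 4: at RRLR: (1*b) -> b; overall: ((((8+b)*((a*a)+(4+a)))+b)*((((y+z)*x)+(4+(2+x)))*((z*(1*b))*((z+a)*(4+x))))) -> ((((8+b)*((a*a)+(4+a)))+b)*((((y+z)*x)+(4+(2+x)))*((z*b)*((z+a)*(4+x)))))
Fixed point: ((((8+b)*((a*a)+(4+a)))+b)*((((y+z)*x)+(4+(2+x)))*((z*b)*((z+a)*(4+x)))))

Answer: ((((8+b)*((a*a)+(4+a)))+b)*((((y+z)*x)+(4+(2+x)))*((z*b)*((z+a)*(4+x)))))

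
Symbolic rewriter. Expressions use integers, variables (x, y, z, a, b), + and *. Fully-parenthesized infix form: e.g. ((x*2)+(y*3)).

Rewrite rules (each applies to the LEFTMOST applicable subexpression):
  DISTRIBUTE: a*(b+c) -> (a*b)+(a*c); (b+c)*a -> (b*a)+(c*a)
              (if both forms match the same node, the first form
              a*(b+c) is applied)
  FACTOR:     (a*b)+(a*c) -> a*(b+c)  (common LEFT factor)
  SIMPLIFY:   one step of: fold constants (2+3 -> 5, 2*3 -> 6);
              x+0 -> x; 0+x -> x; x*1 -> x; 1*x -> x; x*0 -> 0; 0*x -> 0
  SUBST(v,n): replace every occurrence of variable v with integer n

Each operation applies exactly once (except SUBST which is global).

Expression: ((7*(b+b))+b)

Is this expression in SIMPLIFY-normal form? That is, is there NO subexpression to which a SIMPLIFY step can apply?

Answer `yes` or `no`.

Answer: yes

Derivation:
Expression: ((7*(b+b))+b)
Scanning for simplifiable subexpressions (pre-order)...
  at root: ((7*(b+b))+b) (not simplifiable)
  at L: (7*(b+b)) (not simplifiable)
  at LR: (b+b) (not simplifiable)
Result: no simplifiable subexpression found -> normal form.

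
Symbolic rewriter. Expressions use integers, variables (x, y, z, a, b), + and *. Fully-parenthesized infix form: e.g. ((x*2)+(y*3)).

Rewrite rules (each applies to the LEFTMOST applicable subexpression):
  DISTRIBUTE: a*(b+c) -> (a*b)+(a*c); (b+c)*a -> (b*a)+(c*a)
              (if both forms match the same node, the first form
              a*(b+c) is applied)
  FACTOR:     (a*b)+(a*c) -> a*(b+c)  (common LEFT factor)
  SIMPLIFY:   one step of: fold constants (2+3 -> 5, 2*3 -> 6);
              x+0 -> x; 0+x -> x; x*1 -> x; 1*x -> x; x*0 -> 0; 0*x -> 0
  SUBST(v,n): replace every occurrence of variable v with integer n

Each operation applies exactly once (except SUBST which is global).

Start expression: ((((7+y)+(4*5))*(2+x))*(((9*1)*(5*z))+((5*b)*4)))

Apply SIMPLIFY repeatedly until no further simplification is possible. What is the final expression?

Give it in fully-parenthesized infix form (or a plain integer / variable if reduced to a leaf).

Start: ((((7+y)+(4*5))*(2+x))*(((9*1)*(5*z))+((5*b)*4)))
Step 1: at LLR: (4*5) -> 20; overall: ((((7+y)+(4*5))*(2+x))*(((9*1)*(5*z))+((5*b)*4))) -> ((((7+y)+20)*(2+x))*(((9*1)*(5*z))+((5*b)*4)))
Step 2: at RLL: (9*1) -> 9; overall: ((((7+y)+20)*(2+x))*(((9*1)*(5*z))+((5*b)*4))) -> ((((7+y)+20)*(2+x))*((9*(5*z))+((5*b)*4)))
Fixed point: ((((7+y)+20)*(2+x))*((9*(5*z))+((5*b)*4)))

Answer: ((((7+y)+20)*(2+x))*((9*(5*z))+((5*b)*4)))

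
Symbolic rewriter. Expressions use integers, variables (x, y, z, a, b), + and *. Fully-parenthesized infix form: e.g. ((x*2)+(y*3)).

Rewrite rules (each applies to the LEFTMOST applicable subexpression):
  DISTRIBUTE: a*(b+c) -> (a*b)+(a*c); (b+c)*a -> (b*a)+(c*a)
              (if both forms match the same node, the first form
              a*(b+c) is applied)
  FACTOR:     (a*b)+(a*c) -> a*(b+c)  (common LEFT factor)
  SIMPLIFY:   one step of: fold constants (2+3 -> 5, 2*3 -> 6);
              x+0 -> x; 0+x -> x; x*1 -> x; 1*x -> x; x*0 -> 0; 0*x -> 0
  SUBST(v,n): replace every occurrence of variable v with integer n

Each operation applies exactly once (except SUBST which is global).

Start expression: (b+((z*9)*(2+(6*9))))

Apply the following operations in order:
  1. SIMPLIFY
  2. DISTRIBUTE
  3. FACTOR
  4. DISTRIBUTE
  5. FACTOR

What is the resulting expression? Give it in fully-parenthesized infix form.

Start: (b+((z*9)*(2+(6*9))))
Apply SIMPLIFY at RRR (target: (6*9)): (b+((z*9)*(2+(6*9)))) -> (b+((z*9)*(2+54)))
Apply DISTRIBUTE at R (target: ((z*9)*(2+54))): (b+((z*9)*(2+54))) -> (b+(((z*9)*2)+((z*9)*54)))
Apply FACTOR at R (target: (((z*9)*2)+((z*9)*54))): (b+(((z*9)*2)+((z*9)*54))) -> (b+((z*9)*(2+54)))
Apply DISTRIBUTE at R (target: ((z*9)*(2+54))): (b+((z*9)*(2+54))) -> (b+(((z*9)*2)+((z*9)*54)))
Apply FACTOR at R (target: (((z*9)*2)+((z*9)*54))): (b+(((z*9)*2)+((z*9)*54))) -> (b+((z*9)*(2+54)))

Answer: (b+((z*9)*(2+54)))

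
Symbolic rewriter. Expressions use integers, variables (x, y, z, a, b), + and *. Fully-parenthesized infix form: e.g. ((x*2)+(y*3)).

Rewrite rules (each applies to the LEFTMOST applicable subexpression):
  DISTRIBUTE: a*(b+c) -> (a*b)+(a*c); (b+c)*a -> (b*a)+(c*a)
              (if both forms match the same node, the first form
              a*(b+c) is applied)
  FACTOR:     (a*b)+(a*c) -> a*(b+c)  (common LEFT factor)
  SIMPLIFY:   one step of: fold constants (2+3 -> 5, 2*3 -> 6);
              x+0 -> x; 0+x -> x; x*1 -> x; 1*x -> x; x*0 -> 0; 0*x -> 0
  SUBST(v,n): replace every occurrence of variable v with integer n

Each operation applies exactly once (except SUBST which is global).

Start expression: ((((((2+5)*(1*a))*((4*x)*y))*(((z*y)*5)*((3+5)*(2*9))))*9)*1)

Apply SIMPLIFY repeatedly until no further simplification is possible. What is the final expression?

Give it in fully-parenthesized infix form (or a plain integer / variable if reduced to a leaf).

Answer: ((((7*a)*((4*x)*y))*(((z*y)*5)*144))*9)

Derivation:
Start: ((((((2+5)*(1*a))*((4*x)*y))*(((z*y)*5)*((3+5)*(2*9))))*9)*1)
Step 1: at root: ((((((2+5)*(1*a))*((4*x)*y))*(((z*y)*5)*((3+5)*(2*9))))*9)*1) -> (((((2+5)*(1*a))*((4*x)*y))*(((z*y)*5)*((3+5)*(2*9))))*9); overall: ((((((2+5)*(1*a))*((4*x)*y))*(((z*y)*5)*((3+5)*(2*9))))*9)*1) -> (((((2+5)*(1*a))*((4*x)*y))*(((z*y)*5)*((3+5)*(2*9))))*9)
Step 2: at LLLL: (2+5) -> 7; overall: (((((2+5)*(1*a))*((4*x)*y))*(((z*y)*5)*((3+5)*(2*9))))*9) -> ((((7*(1*a))*((4*x)*y))*(((z*y)*5)*((3+5)*(2*9))))*9)
Step 3: at LLLR: (1*a) -> a; overall: ((((7*(1*a))*((4*x)*y))*(((z*y)*5)*((3+5)*(2*9))))*9) -> ((((7*a)*((4*x)*y))*(((z*y)*5)*((3+5)*(2*9))))*9)
Step 4: at LRRL: (3+5) -> 8; overall: ((((7*a)*((4*x)*y))*(((z*y)*5)*((3+5)*(2*9))))*9) -> ((((7*a)*((4*x)*y))*(((z*y)*5)*(8*(2*9))))*9)
Step 5: at LRRR: (2*9) -> 18; overall: ((((7*a)*((4*x)*y))*(((z*y)*5)*(8*(2*9))))*9) -> ((((7*a)*((4*x)*y))*(((z*y)*5)*(8*18)))*9)
Step 6: at LRR: (8*18) -> 144; overall: ((((7*a)*((4*x)*y))*(((z*y)*5)*(8*18)))*9) -> ((((7*a)*((4*x)*y))*(((z*y)*5)*144))*9)
Fixed point: ((((7*a)*((4*x)*y))*(((z*y)*5)*144))*9)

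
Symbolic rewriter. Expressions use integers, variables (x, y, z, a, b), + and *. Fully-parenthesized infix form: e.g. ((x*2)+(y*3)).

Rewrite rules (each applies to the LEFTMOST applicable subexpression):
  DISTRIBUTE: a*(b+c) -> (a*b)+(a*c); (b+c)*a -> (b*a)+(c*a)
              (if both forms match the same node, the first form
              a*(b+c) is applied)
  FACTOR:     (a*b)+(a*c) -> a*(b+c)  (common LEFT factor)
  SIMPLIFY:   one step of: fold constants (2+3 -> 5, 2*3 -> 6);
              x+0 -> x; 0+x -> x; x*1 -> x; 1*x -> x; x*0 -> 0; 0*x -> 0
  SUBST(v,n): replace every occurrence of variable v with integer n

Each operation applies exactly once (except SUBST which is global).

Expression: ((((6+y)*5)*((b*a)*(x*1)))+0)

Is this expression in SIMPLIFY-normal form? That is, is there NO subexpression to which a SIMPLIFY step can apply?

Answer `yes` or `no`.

Answer: no

Derivation:
Expression: ((((6+y)*5)*((b*a)*(x*1)))+0)
Scanning for simplifiable subexpressions (pre-order)...
  at root: ((((6+y)*5)*((b*a)*(x*1)))+0) (SIMPLIFIABLE)
  at L: (((6+y)*5)*((b*a)*(x*1))) (not simplifiable)
  at LL: ((6+y)*5) (not simplifiable)
  at LLL: (6+y) (not simplifiable)
  at LR: ((b*a)*(x*1)) (not simplifiable)
  at LRL: (b*a) (not simplifiable)
  at LRR: (x*1) (SIMPLIFIABLE)
Found simplifiable subexpr at path root: ((((6+y)*5)*((b*a)*(x*1)))+0)
One SIMPLIFY step would give: (((6+y)*5)*((b*a)*(x*1)))
-> NOT in normal form.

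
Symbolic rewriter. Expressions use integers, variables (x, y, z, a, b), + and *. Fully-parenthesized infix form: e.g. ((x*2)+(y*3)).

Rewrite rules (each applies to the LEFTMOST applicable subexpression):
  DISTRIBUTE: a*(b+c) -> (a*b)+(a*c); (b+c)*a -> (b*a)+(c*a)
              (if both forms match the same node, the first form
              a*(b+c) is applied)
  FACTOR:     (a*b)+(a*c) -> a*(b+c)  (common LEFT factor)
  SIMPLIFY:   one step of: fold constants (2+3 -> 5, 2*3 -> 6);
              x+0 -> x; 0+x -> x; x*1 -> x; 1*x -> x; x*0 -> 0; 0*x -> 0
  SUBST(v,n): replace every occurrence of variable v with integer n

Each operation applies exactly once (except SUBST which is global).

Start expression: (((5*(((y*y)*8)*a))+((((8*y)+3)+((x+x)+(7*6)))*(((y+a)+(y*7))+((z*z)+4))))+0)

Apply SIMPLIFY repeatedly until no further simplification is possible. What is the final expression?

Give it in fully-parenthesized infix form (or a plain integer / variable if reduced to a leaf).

Start: (((5*(((y*y)*8)*a))+((((8*y)+3)+((x+x)+(7*6)))*(((y+a)+(y*7))+((z*z)+4))))+0)
Step 1: at root: (((5*(((y*y)*8)*a))+((((8*y)+3)+((x+x)+(7*6)))*(((y+a)+(y*7))+((z*z)+4))))+0) -> ((5*(((y*y)*8)*a))+((((8*y)+3)+((x+x)+(7*6)))*(((y+a)+(y*7))+((z*z)+4)))); overall: (((5*(((y*y)*8)*a))+((((8*y)+3)+((x+x)+(7*6)))*(((y+a)+(y*7))+((z*z)+4))))+0) -> ((5*(((y*y)*8)*a))+((((8*y)+3)+((x+x)+(7*6)))*(((y+a)+(y*7))+((z*z)+4))))
Step 2: at RLRR: (7*6) -> 42; overall: ((5*(((y*y)*8)*a))+((((8*y)+3)+((x+x)+(7*6)))*(((y+a)+(y*7))+((z*z)+4)))) -> ((5*(((y*y)*8)*a))+((((8*y)+3)+((x+x)+42))*(((y+a)+(y*7))+((z*z)+4))))
Fixed point: ((5*(((y*y)*8)*a))+((((8*y)+3)+((x+x)+42))*(((y+a)+(y*7))+((z*z)+4))))

Answer: ((5*(((y*y)*8)*a))+((((8*y)+3)+((x+x)+42))*(((y+a)+(y*7))+((z*z)+4))))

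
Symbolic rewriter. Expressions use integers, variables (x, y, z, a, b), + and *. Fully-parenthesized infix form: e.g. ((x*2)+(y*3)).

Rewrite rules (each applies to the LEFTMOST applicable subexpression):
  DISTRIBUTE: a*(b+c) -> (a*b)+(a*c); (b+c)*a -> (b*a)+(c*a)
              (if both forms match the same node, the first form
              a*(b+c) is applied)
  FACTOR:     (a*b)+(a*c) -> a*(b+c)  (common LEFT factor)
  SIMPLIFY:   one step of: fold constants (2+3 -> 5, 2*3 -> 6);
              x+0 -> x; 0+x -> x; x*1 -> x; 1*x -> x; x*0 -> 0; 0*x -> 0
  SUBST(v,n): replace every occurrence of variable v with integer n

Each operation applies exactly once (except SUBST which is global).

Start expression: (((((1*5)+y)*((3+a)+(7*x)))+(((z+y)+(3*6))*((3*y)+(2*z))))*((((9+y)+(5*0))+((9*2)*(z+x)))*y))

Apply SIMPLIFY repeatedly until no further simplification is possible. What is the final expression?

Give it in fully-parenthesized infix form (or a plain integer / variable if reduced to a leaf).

Answer: ((((5+y)*((3+a)+(7*x)))+(((z+y)+18)*((3*y)+(2*z))))*(((9+y)+(18*(z+x)))*y))

Derivation:
Start: (((((1*5)+y)*((3+a)+(7*x)))+(((z+y)+(3*6))*((3*y)+(2*z))))*((((9+y)+(5*0))+((9*2)*(z+x)))*y))
Step 1: at LLLL: (1*5) -> 5; overall: (((((1*5)+y)*((3+a)+(7*x)))+(((z+y)+(3*6))*((3*y)+(2*z))))*((((9+y)+(5*0))+((9*2)*(z+x)))*y)) -> ((((5+y)*((3+a)+(7*x)))+(((z+y)+(3*6))*((3*y)+(2*z))))*((((9+y)+(5*0))+((9*2)*(z+x)))*y))
Step 2: at LRLR: (3*6) -> 18; overall: ((((5+y)*((3+a)+(7*x)))+(((z+y)+(3*6))*((3*y)+(2*z))))*((((9+y)+(5*0))+((9*2)*(z+x)))*y)) -> ((((5+y)*((3+a)+(7*x)))+(((z+y)+18)*((3*y)+(2*z))))*((((9+y)+(5*0))+((9*2)*(z+x)))*y))
Step 3: at RLLR: (5*0) -> 0; overall: ((((5+y)*((3+a)+(7*x)))+(((z+y)+18)*((3*y)+(2*z))))*((((9+y)+(5*0))+((9*2)*(z+x)))*y)) -> ((((5+y)*((3+a)+(7*x)))+(((z+y)+18)*((3*y)+(2*z))))*((((9+y)+0)+((9*2)*(z+x)))*y))
Step 4: at RLL: ((9+y)+0) -> (9+y); overall: ((((5+y)*((3+a)+(7*x)))+(((z+y)+18)*((3*y)+(2*z))))*((((9+y)+0)+((9*2)*(z+x)))*y)) -> ((((5+y)*((3+a)+(7*x)))+(((z+y)+18)*((3*y)+(2*z))))*(((9+y)+((9*2)*(z+x)))*y))
Step 5: at RLRL: (9*2) -> 18; overall: ((((5+y)*((3+a)+(7*x)))+(((z+y)+18)*((3*y)+(2*z))))*(((9+y)+((9*2)*(z+x)))*y)) -> ((((5+y)*((3+a)+(7*x)))+(((z+y)+18)*((3*y)+(2*z))))*(((9+y)+(18*(z+x)))*y))
Fixed point: ((((5+y)*((3+a)+(7*x)))+(((z+y)+18)*((3*y)+(2*z))))*(((9+y)+(18*(z+x)))*y))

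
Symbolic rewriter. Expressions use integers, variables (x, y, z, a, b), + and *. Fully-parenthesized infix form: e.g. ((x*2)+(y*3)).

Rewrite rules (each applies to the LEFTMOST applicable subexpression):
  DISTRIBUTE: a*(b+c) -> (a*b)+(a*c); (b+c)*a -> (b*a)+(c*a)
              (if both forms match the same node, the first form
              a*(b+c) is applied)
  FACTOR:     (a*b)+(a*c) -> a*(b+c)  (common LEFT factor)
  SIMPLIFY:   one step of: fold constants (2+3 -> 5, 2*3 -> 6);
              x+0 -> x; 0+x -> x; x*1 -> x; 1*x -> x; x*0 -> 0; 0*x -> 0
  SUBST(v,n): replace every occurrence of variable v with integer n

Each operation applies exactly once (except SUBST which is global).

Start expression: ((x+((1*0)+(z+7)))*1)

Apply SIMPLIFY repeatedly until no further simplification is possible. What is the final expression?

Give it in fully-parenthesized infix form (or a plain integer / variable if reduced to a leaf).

Start: ((x+((1*0)+(z+7)))*1)
Step 1: at root: ((x+((1*0)+(z+7)))*1) -> (x+((1*0)+(z+7))); overall: ((x+((1*0)+(z+7)))*1) -> (x+((1*0)+(z+7)))
Step 2: at RL: (1*0) -> 0; overall: (x+((1*0)+(z+7))) -> (x+(0+(z+7)))
Step 3: at R: (0+(z+7)) -> (z+7); overall: (x+(0+(z+7))) -> (x+(z+7))
Fixed point: (x+(z+7))

Answer: (x+(z+7))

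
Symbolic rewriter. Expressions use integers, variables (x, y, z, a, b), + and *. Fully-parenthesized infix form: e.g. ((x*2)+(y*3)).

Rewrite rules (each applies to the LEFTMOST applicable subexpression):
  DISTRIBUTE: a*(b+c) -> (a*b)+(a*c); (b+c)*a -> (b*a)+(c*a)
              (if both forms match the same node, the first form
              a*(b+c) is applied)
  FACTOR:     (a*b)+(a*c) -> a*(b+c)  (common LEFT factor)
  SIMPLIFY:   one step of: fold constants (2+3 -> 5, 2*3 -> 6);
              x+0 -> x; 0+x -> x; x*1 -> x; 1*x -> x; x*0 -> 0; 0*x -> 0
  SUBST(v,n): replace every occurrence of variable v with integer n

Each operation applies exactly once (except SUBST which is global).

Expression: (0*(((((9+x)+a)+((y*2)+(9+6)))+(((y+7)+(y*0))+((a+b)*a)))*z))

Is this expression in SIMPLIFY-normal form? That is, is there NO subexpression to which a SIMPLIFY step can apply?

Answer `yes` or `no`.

Expression: (0*(((((9+x)+a)+((y*2)+(9+6)))+(((y+7)+(y*0))+((a+b)*a)))*z))
Scanning for simplifiable subexpressions (pre-order)...
  at root: (0*(((((9+x)+a)+((y*2)+(9+6)))+(((y+7)+(y*0))+((a+b)*a)))*z)) (SIMPLIFIABLE)
  at R: (((((9+x)+a)+((y*2)+(9+6)))+(((y+7)+(y*0))+((a+b)*a)))*z) (not simplifiable)
  at RL: ((((9+x)+a)+((y*2)+(9+6)))+(((y+7)+(y*0))+((a+b)*a))) (not simplifiable)
  at RLL: (((9+x)+a)+((y*2)+(9+6))) (not simplifiable)
  at RLLL: ((9+x)+a) (not simplifiable)
  at RLLLL: (9+x) (not simplifiable)
  at RLLR: ((y*2)+(9+6)) (not simplifiable)
  at RLLRL: (y*2) (not simplifiable)
  at RLLRR: (9+6) (SIMPLIFIABLE)
  at RLR: (((y+7)+(y*0))+((a+b)*a)) (not simplifiable)
  at RLRL: ((y+7)+(y*0)) (not simplifiable)
  at RLRLL: (y+7) (not simplifiable)
  at RLRLR: (y*0) (SIMPLIFIABLE)
  at RLRR: ((a+b)*a) (not simplifiable)
  at RLRRL: (a+b) (not simplifiable)
Found simplifiable subexpr at path root: (0*(((((9+x)+a)+((y*2)+(9+6)))+(((y+7)+(y*0))+((a+b)*a)))*z))
One SIMPLIFY step would give: 0
-> NOT in normal form.

Answer: no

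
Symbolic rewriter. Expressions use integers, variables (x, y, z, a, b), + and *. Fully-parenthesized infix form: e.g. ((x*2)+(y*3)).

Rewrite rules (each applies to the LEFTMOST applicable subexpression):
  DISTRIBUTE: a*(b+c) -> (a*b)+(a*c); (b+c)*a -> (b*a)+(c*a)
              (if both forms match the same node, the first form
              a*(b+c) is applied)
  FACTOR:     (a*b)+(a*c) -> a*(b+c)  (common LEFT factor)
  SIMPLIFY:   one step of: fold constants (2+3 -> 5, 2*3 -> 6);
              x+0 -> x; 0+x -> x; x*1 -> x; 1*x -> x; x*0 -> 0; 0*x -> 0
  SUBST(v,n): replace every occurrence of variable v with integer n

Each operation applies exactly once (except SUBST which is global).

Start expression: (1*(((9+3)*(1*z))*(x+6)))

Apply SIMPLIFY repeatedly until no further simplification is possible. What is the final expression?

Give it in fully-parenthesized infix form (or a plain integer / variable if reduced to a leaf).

Answer: ((12*z)*(x+6))

Derivation:
Start: (1*(((9+3)*(1*z))*(x+6)))
Step 1: at root: (1*(((9+3)*(1*z))*(x+6))) -> (((9+3)*(1*z))*(x+6)); overall: (1*(((9+3)*(1*z))*(x+6))) -> (((9+3)*(1*z))*(x+6))
Step 2: at LL: (9+3) -> 12; overall: (((9+3)*(1*z))*(x+6)) -> ((12*(1*z))*(x+6))
Step 3: at LR: (1*z) -> z; overall: ((12*(1*z))*(x+6)) -> ((12*z)*(x+6))
Fixed point: ((12*z)*(x+6))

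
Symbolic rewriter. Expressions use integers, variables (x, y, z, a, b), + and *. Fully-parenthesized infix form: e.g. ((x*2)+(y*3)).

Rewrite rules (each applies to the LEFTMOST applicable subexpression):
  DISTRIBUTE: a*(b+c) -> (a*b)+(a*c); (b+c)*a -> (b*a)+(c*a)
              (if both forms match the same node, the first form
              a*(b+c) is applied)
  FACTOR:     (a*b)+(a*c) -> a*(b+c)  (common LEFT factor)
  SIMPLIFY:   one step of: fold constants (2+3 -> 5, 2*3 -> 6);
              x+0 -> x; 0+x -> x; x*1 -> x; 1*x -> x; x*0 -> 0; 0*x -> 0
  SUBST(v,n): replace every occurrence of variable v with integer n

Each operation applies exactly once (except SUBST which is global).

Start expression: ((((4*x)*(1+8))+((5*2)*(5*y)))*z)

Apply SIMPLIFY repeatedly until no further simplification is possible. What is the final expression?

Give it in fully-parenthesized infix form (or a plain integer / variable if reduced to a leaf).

Start: ((((4*x)*(1+8))+((5*2)*(5*y)))*z)
Step 1: at LLR: (1+8) -> 9; overall: ((((4*x)*(1+8))+((5*2)*(5*y)))*z) -> ((((4*x)*9)+((5*2)*(5*y)))*z)
Step 2: at LRL: (5*2) -> 10; overall: ((((4*x)*9)+((5*2)*(5*y)))*z) -> ((((4*x)*9)+(10*(5*y)))*z)
Fixed point: ((((4*x)*9)+(10*(5*y)))*z)

Answer: ((((4*x)*9)+(10*(5*y)))*z)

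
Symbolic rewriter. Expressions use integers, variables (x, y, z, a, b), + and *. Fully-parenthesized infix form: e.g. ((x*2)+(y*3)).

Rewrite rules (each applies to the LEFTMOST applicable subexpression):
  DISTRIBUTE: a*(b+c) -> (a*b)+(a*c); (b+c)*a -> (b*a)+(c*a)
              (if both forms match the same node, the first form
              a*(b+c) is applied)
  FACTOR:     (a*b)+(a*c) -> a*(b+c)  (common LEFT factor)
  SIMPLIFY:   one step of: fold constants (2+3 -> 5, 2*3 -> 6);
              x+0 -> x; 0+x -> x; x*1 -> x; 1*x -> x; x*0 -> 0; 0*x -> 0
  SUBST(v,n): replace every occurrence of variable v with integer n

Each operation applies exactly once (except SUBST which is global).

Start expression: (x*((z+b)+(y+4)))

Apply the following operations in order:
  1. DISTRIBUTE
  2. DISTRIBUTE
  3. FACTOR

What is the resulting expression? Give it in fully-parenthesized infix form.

Answer: ((x*(z+b))+(x*(y+4)))

Derivation:
Start: (x*((z+b)+(y+4)))
Apply DISTRIBUTE at root (target: (x*((z+b)+(y+4)))): (x*((z+b)+(y+4))) -> ((x*(z+b))+(x*(y+4)))
Apply DISTRIBUTE at L (target: (x*(z+b))): ((x*(z+b))+(x*(y+4))) -> (((x*z)+(x*b))+(x*(y+4)))
Apply FACTOR at L (target: ((x*z)+(x*b))): (((x*z)+(x*b))+(x*(y+4))) -> ((x*(z+b))+(x*(y+4)))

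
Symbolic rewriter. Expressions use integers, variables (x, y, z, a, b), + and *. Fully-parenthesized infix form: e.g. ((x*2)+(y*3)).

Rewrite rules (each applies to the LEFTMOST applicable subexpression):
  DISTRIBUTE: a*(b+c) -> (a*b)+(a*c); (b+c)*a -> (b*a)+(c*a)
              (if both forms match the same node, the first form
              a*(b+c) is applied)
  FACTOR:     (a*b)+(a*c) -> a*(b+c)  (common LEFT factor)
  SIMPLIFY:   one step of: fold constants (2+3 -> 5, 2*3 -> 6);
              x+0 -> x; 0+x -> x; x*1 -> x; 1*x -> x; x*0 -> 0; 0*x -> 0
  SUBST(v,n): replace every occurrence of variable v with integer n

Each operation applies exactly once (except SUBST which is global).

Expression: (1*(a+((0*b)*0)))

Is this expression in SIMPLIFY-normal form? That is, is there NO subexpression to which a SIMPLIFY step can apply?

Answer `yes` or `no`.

Answer: no

Derivation:
Expression: (1*(a+((0*b)*0)))
Scanning for simplifiable subexpressions (pre-order)...
  at root: (1*(a+((0*b)*0))) (SIMPLIFIABLE)
  at R: (a+((0*b)*0)) (not simplifiable)
  at RR: ((0*b)*0) (SIMPLIFIABLE)
  at RRL: (0*b) (SIMPLIFIABLE)
Found simplifiable subexpr at path root: (1*(a+((0*b)*0)))
One SIMPLIFY step would give: (a+((0*b)*0))
-> NOT in normal form.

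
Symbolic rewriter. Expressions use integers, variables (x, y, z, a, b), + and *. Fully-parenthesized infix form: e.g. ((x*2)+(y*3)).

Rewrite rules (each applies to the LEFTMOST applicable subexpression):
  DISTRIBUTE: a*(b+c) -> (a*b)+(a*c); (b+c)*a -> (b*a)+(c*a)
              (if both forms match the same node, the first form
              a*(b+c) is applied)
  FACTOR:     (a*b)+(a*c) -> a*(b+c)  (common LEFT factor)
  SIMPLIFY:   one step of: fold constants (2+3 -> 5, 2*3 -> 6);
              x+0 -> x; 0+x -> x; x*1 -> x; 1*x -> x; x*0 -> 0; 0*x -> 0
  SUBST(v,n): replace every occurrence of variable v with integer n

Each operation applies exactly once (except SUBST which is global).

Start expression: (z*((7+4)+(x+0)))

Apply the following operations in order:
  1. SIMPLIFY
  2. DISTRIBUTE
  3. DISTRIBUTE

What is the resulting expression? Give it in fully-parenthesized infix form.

Start: (z*((7+4)+(x+0)))
Apply SIMPLIFY at RL (target: (7+4)): (z*((7+4)+(x+0))) -> (z*(11+(x+0)))
Apply DISTRIBUTE at root (target: (z*(11+(x+0)))): (z*(11+(x+0))) -> ((z*11)+(z*(x+0)))
Apply DISTRIBUTE at R (target: (z*(x+0))): ((z*11)+(z*(x+0))) -> ((z*11)+((z*x)+(z*0)))

Answer: ((z*11)+((z*x)+(z*0)))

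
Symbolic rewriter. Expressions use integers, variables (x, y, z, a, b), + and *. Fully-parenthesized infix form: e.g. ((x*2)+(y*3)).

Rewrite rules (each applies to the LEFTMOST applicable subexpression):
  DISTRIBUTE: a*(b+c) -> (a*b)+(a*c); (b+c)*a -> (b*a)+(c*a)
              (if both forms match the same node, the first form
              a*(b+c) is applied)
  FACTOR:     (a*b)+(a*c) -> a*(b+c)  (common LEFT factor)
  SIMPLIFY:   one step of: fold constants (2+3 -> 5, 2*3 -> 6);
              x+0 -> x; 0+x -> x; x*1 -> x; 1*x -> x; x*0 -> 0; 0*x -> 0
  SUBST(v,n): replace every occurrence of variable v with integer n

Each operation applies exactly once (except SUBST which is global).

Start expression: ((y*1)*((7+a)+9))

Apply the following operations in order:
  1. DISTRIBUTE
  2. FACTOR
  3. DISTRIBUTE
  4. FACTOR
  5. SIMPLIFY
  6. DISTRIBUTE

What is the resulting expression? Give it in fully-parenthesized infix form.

Start: ((y*1)*((7+a)+9))
Apply DISTRIBUTE at root (target: ((y*1)*((7+a)+9))): ((y*1)*((7+a)+9)) -> (((y*1)*(7+a))+((y*1)*9))
Apply FACTOR at root (target: (((y*1)*(7+a))+((y*1)*9))): (((y*1)*(7+a))+((y*1)*9)) -> ((y*1)*((7+a)+9))
Apply DISTRIBUTE at root (target: ((y*1)*((7+a)+9))): ((y*1)*((7+a)+9)) -> (((y*1)*(7+a))+((y*1)*9))
Apply FACTOR at root (target: (((y*1)*(7+a))+((y*1)*9))): (((y*1)*(7+a))+((y*1)*9)) -> ((y*1)*((7+a)+9))
Apply SIMPLIFY at L (target: (y*1)): ((y*1)*((7+a)+9)) -> (y*((7+a)+9))
Apply DISTRIBUTE at root (target: (y*((7+a)+9))): (y*((7+a)+9)) -> ((y*(7+a))+(y*9))

Answer: ((y*(7+a))+(y*9))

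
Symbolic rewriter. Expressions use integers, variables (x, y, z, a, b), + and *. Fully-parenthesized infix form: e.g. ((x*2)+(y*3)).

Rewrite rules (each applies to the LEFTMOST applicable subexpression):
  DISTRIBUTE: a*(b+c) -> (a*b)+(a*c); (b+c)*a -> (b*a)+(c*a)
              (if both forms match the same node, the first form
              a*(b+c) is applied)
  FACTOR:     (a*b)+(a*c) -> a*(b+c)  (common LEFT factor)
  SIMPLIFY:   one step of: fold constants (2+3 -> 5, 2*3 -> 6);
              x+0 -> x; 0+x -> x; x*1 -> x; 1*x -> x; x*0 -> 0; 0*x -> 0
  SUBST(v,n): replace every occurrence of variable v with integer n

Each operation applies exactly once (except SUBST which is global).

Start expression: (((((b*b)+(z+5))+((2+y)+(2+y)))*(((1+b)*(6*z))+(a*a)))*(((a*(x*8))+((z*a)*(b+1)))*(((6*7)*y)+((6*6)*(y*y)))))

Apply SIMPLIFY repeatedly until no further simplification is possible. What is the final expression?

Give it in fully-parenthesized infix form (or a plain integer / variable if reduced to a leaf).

Start: (((((b*b)+(z+5))+((2+y)+(2+y)))*(((1+b)*(6*z))+(a*a)))*(((a*(x*8))+((z*a)*(b+1)))*(((6*7)*y)+((6*6)*(y*y)))))
Step 1: at RRLL: (6*7) -> 42; overall: (((((b*b)+(z+5))+((2+y)+(2+y)))*(((1+b)*(6*z))+(a*a)))*(((a*(x*8))+((z*a)*(b+1)))*(((6*7)*y)+((6*6)*(y*y))))) -> (((((b*b)+(z+5))+((2+y)+(2+y)))*(((1+b)*(6*z))+(a*a)))*(((a*(x*8))+((z*a)*(b+1)))*((42*y)+((6*6)*(y*y)))))
Step 2: at RRRL: (6*6) -> 36; overall: (((((b*b)+(z+5))+((2+y)+(2+y)))*(((1+b)*(6*z))+(a*a)))*(((a*(x*8))+((z*a)*(b+1)))*((42*y)+((6*6)*(y*y))))) -> (((((b*b)+(z+5))+((2+y)+(2+y)))*(((1+b)*(6*z))+(a*a)))*(((a*(x*8))+((z*a)*(b+1)))*((42*y)+(36*(y*y)))))
Fixed point: (((((b*b)+(z+5))+((2+y)+(2+y)))*(((1+b)*(6*z))+(a*a)))*(((a*(x*8))+((z*a)*(b+1)))*((42*y)+(36*(y*y)))))

Answer: (((((b*b)+(z+5))+((2+y)+(2+y)))*(((1+b)*(6*z))+(a*a)))*(((a*(x*8))+((z*a)*(b+1)))*((42*y)+(36*(y*y)))))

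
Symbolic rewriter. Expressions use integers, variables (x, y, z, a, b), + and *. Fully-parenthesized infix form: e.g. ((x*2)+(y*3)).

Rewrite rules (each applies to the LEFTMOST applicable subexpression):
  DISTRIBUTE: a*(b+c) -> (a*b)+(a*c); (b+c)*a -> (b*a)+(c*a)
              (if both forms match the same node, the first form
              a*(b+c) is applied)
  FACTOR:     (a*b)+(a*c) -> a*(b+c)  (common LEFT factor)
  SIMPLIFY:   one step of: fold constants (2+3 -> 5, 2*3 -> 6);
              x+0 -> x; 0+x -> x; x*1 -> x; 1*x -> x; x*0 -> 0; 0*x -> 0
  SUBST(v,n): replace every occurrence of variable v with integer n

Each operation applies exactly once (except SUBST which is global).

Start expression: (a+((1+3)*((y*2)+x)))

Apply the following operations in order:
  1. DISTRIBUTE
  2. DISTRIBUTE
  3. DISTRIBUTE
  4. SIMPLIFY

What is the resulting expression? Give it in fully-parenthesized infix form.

Answer: (a+(((y*2)+(3*(y*2)))+((1*x)+(3*x))))

Derivation:
Start: (a+((1+3)*((y*2)+x)))
Apply DISTRIBUTE at R (target: ((1+3)*((y*2)+x))): (a+((1+3)*((y*2)+x))) -> (a+(((1+3)*(y*2))+((1+3)*x)))
Apply DISTRIBUTE at RL (target: ((1+3)*(y*2))): (a+(((1+3)*(y*2))+((1+3)*x))) -> (a+(((1*(y*2))+(3*(y*2)))+((1+3)*x)))
Apply DISTRIBUTE at RR (target: ((1+3)*x)): (a+(((1*(y*2))+(3*(y*2)))+((1+3)*x))) -> (a+(((1*(y*2))+(3*(y*2)))+((1*x)+(3*x))))
Apply SIMPLIFY at RLL (target: (1*(y*2))): (a+(((1*(y*2))+(3*(y*2)))+((1*x)+(3*x)))) -> (a+(((y*2)+(3*(y*2)))+((1*x)+(3*x))))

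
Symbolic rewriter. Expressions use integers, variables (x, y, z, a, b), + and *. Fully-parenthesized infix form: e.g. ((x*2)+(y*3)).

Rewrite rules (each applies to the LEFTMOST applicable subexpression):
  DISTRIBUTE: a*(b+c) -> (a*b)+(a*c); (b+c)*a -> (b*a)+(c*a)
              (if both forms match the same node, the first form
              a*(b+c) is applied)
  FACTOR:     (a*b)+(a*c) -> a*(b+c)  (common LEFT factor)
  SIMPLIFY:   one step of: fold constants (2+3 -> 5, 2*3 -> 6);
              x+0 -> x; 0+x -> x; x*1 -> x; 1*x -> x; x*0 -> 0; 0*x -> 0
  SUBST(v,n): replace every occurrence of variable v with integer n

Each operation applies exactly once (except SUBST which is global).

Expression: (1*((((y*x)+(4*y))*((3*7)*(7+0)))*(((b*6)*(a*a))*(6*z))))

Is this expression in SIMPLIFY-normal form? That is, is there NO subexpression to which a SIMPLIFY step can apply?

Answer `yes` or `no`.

Expression: (1*((((y*x)+(4*y))*((3*7)*(7+0)))*(((b*6)*(a*a))*(6*z))))
Scanning for simplifiable subexpressions (pre-order)...
  at root: (1*((((y*x)+(4*y))*((3*7)*(7+0)))*(((b*6)*(a*a))*(6*z)))) (SIMPLIFIABLE)
  at R: ((((y*x)+(4*y))*((3*7)*(7+0)))*(((b*6)*(a*a))*(6*z))) (not simplifiable)
  at RL: (((y*x)+(4*y))*((3*7)*(7+0))) (not simplifiable)
  at RLL: ((y*x)+(4*y)) (not simplifiable)
  at RLLL: (y*x) (not simplifiable)
  at RLLR: (4*y) (not simplifiable)
  at RLR: ((3*7)*(7+0)) (not simplifiable)
  at RLRL: (3*7) (SIMPLIFIABLE)
  at RLRR: (7+0) (SIMPLIFIABLE)
  at RR: (((b*6)*(a*a))*(6*z)) (not simplifiable)
  at RRL: ((b*6)*(a*a)) (not simplifiable)
  at RRLL: (b*6) (not simplifiable)
  at RRLR: (a*a) (not simplifiable)
  at RRR: (6*z) (not simplifiable)
Found simplifiable subexpr at path root: (1*((((y*x)+(4*y))*((3*7)*(7+0)))*(((b*6)*(a*a))*(6*z))))
One SIMPLIFY step would give: ((((y*x)+(4*y))*((3*7)*(7+0)))*(((b*6)*(a*a))*(6*z)))
-> NOT in normal form.

Answer: no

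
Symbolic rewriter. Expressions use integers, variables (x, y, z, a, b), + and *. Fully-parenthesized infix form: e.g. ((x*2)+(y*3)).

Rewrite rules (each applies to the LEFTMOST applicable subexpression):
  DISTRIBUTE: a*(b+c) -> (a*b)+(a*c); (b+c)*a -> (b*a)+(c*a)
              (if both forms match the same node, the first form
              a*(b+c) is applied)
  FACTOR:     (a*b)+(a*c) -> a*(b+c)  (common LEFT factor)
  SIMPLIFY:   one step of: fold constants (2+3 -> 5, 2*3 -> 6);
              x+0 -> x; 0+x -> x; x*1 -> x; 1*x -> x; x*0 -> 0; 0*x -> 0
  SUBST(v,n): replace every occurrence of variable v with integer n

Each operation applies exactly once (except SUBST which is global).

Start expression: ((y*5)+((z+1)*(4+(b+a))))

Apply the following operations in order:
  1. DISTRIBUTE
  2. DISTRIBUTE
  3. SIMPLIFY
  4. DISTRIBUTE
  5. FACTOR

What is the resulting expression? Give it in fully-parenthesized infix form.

Start: ((y*5)+((z+1)*(4+(b+a))))
Apply DISTRIBUTE at R (target: ((z+1)*(4+(b+a)))): ((y*5)+((z+1)*(4+(b+a)))) -> ((y*5)+(((z+1)*4)+((z+1)*(b+a))))
Apply DISTRIBUTE at RL (target: ((z+1)*4)): ((y*5)+(((z+1)*4)+((z+1)*(b+a)))) -> ((y*5)+(((z*4)+(1*4))+((z+1)*(b+a))))
Apply SIMPLIFY at RLR (target: (1*4)): ((y*5)+(((z*4)+(1*4))+((z+1)*(b+a)))) -> ((y*5)+(((z*4)+4)+((z+1)*(b+a))))
Apply DISTRIBUTE at RR (target: ((z+1)*(b+a))): ((y*5)+(((z*4)+4)+((z+1)*(b+a)))) -> ((y*5)+(((z*4)+4)+(((z+1)*b)+((z+1)*a))))
Apply FACTOR at RR (target: (((z+1)*b)+((z+1)*a))): ((y*5)+(((z*4)+4)+(((z+1)*b)+((z+1)*a)))) -> ((y*5)+(((z*4)+4)+((z+1)*(b+a))))

Answer: ((y*5)+(((z*4)+4)+((z+1)*(b+a))))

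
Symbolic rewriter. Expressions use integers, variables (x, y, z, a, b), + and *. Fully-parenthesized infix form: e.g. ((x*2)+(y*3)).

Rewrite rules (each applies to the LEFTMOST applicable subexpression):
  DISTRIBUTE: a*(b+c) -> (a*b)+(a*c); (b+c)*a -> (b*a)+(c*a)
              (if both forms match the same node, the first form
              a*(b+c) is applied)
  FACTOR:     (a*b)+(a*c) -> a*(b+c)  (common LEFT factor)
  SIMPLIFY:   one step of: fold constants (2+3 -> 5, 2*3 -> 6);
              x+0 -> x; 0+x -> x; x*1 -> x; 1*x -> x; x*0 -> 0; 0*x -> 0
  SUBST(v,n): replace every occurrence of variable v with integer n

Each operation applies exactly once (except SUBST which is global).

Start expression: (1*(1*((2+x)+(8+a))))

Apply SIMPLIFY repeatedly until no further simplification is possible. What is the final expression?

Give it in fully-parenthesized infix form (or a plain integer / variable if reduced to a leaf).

Start: (1*(1*((2+x)+(8+a))))
Step 1: at root: (1*(1*((2+x)+(8+a)))) -> (1*((2+x)+(8+a))); overall: (1*(1*((2+x)+(8+a)))) -> (1*((2+x)+(8+a)))
Step 2: at root: (1*((2+x)+(8+a))) -> ((2+x)+(8+a)); overall: (1*((2+x)+(8+a))) -> ((2+x)+(8+a))
Fixed point: ((2+x)+(8+a))

Answer: ((2+x)+(8+a))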